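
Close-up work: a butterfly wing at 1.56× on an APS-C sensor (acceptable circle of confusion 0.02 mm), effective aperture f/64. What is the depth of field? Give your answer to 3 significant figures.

1.05 mm

At magnification m, DoF ≈ 2·N_eff·c/m² = 2 × 64 × 0.02 / 1.56² = 2.56 / 2.434 ≈ 1.05 mm.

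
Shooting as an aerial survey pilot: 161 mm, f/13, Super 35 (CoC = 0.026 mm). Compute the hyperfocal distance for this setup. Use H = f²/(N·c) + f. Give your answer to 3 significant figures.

Hyperfocal distance H = f²/(N·c) + f = 161²/(13 × 0.026) + 161 = 25921/0.338 + 161 ≈ 76850.3 mm ≈ 76.9 m.

76.9 m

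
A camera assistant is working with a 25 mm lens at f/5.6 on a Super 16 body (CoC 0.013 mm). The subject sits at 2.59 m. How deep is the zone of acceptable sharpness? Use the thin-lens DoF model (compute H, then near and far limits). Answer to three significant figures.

Hyperfocal distance H = f²/(N·c) + f = 25²/(5.6 × 0.013) + 25 = 625/0.0728 + 25 ≈ 8610.2 mm ≈ 8.610 m.
Near limit Dn = s·(H − f)/(H + s − 2f) = 2590 × (8610.2 − 25) / (8610.2 + 2590 − 2 × 25) = 2590 × 8585.2 / 11150.2 ≈ 1994.2 mm.
Far limit Df = s·(H − f)/(H − s) = 2590 × (8610.2 − 25) / (8610.2 − 2590) = 2590 × 8585.2 / 6020.2 ≈ 3693.5 mm.
Depth of field = Df − Dn = 3693.5 − 1994.2 ≈ 1699.3 mm ≈ 1.70 m.

1.70 m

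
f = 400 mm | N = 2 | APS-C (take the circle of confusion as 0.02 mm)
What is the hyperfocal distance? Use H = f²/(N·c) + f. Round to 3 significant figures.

Hyperfocal distance H = f²/(N·c) + f = 400²/(2 × 0.02) + 400 = 160000/0.04 + 400 ≈ 4000400.0 mm ≈ 4000 m.

4000 m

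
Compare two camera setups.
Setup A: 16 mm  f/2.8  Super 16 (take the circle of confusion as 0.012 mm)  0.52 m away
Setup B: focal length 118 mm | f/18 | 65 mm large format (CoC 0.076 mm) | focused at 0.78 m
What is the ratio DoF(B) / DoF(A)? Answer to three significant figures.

1.47

Setup A: H = 16²/(2.8×0.012) + 16 ≈ 7635.0 mm; DoF = Df − Dn = 556.835 − 487.736 ≈ 69.099 mm.
Setup B: H = 118²/(18×0.076) + 118 ≈ 10296.4 mm; DoF = Df − Dn = 834.26 − 732.37 ≈ 101.89 mm.
Ratio = 101.89 / 69.099 ≈ 1.47.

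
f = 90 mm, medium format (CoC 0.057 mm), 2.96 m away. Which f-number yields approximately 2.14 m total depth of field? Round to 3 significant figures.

f/16

Write h = H − f = f²/(N·c). The thin-lens limits are Dn = s·h/(h + (s−f)) and Df = s·h/(h − (s−f)), so DoF = Df − Dn = 2·s·(s−f)·h / (h² − (s−f)²).
That is a quadratic in h: DoF·h² − 2·s·(s−f)·h − DoF·(s−f)² = 0 ⇒ h = (s−f)·(s + √(s² + DoF²)) / DoF = 2870 × (2960 + √(2960² + 2140²)) / 2140 = 2870 × (2960 + 3652.56) / 2140 ≈ 8868.2 mm.
Then N = f²/(c·h) = 90² / (0.057 × 8868.2) = 8100 / 505.49 ≈ 16.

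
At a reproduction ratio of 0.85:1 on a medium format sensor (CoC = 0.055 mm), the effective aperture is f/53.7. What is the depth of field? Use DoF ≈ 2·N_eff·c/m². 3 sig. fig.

At magnification m, DoF ≈ 2·N_eff·c/m² = 2 × 53.7 × 0.055 / 0.85² = 5.907 / 0.7225 ≈ 8.18 mm.

8.18 mm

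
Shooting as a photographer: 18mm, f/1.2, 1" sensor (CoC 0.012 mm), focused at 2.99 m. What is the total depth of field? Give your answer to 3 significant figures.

Hyperfocal distance H = f²/(N·c) + f = 18²/(1.2 × 0.012) + 18 = 324/0.0144 + 18 ≈ 22518.0 mm ≈ 22.52 m.
Near limit Dn = s·(H − f)/(H + s − 2f) = 2990 × (22518.0 − 18) / (22518.0 + 2990 − 2 × 18) = 2990 × 22500.0 / 25472.0 ≈ 2641.14 mm.
Far limit Df = s·(H − f)/(H − s) = 2990 × (22518.0 − 18) / (22518.0 − 2990) = 2990 × 22500.0 / 19528.0 ≈ 3445.05 mm.
Depth of field = Df − Dn = 3445.05 − 2641.14 ≈ 803.91 mm ≈ 0.804 m.

0.804 m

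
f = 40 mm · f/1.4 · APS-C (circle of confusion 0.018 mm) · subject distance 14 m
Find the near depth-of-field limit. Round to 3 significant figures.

11.5 m

Hyperfocal distance H = f²/(N·c) + f = 40²/(1.4 × 0.018) + 40 = 1600/0.0252 + 40 ≈ 63532.1 mm ≈ 63.53 m.
Near limit Dn = s·(H − f)/(H + s − 2f) = 14000 × (63532.1 − 40) / (63532.1 + 14000 − 2 × 40) = 14000 × 63492.1 / 77452.1 ≈ 11477 mm ≈ 11.5 m.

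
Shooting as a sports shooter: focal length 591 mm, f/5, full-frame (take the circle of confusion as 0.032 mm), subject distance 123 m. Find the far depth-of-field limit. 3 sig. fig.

Hyperfocal distance H = f²/(N·c) + f = 591²/(5 × 0.032) + 591 = 349281/0.16 + 591 ≈ 2183597.2 mm ≈ 2184 m.
Far limit Df = s·(H − f)/(H − s) = 123000 × (2183597.2 − 591) / (2183597.2 − 123000) = 123000 × 2183006.2 / 2060597.2 ≈ 130307 mm ≈ 130 m.

130 m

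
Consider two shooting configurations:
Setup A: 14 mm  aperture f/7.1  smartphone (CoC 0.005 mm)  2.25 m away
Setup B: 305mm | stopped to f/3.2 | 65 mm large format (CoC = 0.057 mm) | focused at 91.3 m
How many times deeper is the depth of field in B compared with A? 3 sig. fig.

15.4

Setup A: H = 14²/(7.1×0.005) + 14 ≈ 5535.1 mm; DoF = Df − Dn = 3781.4 − 1601.4 ≈ 2180.0 mm.
Setup B: H = 305²/(3.2×0.057) + 305 ≈ 510310.5 mm; DoF = Df − Dn = 111127 − 77477 ≈ 33650 mm.
Ratio = 33650 / 2180.0 ≈ 15.4.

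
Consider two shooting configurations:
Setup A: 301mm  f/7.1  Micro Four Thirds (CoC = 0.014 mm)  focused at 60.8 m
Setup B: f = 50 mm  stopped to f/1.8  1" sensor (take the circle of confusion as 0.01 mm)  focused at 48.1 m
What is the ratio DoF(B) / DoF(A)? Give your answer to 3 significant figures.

Setup A: H = 301²/(7.1×0.014) + 301 ≈ 911779.9 mm; DoF = Df − Dn = 65122.5 − 57015.6 ≈ 8106.9 mm.
Setup B: H = 50²/(1.8×0.01) + 50 ≈ 138938.9 mm; DoF = Df − Dn = 73543 − 35737 ≈ 37806 mm.
Ratio = 37806 / 8106.9 ≈ 4.66.

4.66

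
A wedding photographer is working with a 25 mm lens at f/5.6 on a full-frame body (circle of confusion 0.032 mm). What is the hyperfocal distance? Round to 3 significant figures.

3.51 m

Hyperfocal distance H = f²/(N·c) + f = 25²/(5.6 × 0.032) + 25 = 625/0.1792 + 25 ≈ 3512.7 mm ≈ 3.51 m.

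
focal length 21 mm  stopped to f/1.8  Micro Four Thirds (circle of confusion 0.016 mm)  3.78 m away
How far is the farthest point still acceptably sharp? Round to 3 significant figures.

Hyperfocal distance H = f²/(N·c) + f = 21²/(1.8 × 0.016) + 21 = 441/0.0288 + 21 ≈ 15333.5 mm ≈ 15.33 m.
Far limit Df = s·(H − f)/(H − s) = 3780 × (15333.5 − 21) / (15333.5 − 3780) = 3780 × 15312.5 / 11553.5 ≈ 5009.8 mm ≈ 5.01 m.

5.01 m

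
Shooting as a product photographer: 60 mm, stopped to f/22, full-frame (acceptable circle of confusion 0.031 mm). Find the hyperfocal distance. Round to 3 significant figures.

5.34 m

Hyperfocal distance H = f²/(N·c) + f = 60²/(22 × 0.031) + 60 = 3600/0.682 + 60 ≈ 5338.6 mm ≈ 5.34 m.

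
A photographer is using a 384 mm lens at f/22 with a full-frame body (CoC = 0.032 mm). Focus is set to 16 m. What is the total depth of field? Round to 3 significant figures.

2.40 m

Hyperfocal distance H = f²/(N·c) + f = 384²/(22 × 0.032) + 384 = 147456/0.704 + 384 ≈ 209838.5 mm ≈ 209.8 m.
Near limit Dn = s·(H − f)/(H + s − 2f) = 16000 × (209838.5 − 384) / (209838.5 + 16000 − 2 × 384) = 16000 × 209454.5 / 225070.5 ≈ 14889.9 mm.
Far limit Df = s·(H − f)/(H − s) = 16000 × (209838.5 − 384) / (209838.5 − 16000) = 16000 × 209454.5 / 193838.5 ≈ 17289.0 mm.
Depth of field = Df − Dn = 17289.0 − 14889.9 ≈ 2399.1 mm ≈ 2.40 m.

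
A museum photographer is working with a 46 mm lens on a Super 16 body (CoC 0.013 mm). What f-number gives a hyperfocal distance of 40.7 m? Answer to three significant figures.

f/4

Rearrange H = f²/(N·c) + f for N: N = f² / ((H − f)·c).
N = 46² / ((40700 − 46) × 0.013) = 2116 / 528.5 ≈ 4.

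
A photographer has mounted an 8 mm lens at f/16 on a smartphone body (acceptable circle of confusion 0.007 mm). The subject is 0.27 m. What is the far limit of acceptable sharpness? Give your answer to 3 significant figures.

499 mm

Hyperfocal distance H = f²/(N·c) + f = 8²/(16 × 0.007) + 8 = 64/0.112 + 8 ≈ 579.4 mm ≈ 0.579 m.
Far limit Df = s·(H − f)/(H − s) = 270 × (579.4 − 8) / (579.4 − 270) = 270 × 571.4 / 309.4 ≈ 498.61 mm.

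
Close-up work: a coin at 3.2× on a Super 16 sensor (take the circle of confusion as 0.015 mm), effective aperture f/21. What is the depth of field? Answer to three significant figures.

At magnification m, DoF ≈ 2·N_eff·c/m² = 2 × 21 × 0.015 / 3.2² = 0.63 / 10.24 ≈ 0.0615 mm.

0.0615 mm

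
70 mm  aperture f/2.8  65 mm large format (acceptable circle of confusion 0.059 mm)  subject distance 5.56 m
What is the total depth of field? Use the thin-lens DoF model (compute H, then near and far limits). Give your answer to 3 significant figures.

2.13 m

Hyperfocal distance H = f²/(N·c) + f = 70²/(2.8 × 0.059) + 70 = 4900/0.1652 + 70 ≈ 29731.0 mm ≈ 29.73 m.
Near limit Dn = s·(H − f)/(H + s − 2f) = 5560 × (29731.0 − 70) / (29731.0 + 5560 − 2 × 70) = 5560 × 29661.0 / 35151.0 ≈ 4691.6 mm.
Far limit Df = s·(H − f)/(H − s) = 5560 × (29731.0 − 70) / (29731.0 − 5560) = 5560 × 29661.0 / 24171.0 ≈ 6822.9 mm.
Depth of field = Df − Dn = 6822.9 − 4691.6 ≈ 2131.3 mm ≈ 2.13 m.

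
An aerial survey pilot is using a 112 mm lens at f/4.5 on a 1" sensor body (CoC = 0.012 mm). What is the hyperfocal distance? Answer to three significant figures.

232 m

Hyperfocal distance H = f²/(N·c) + f = 112²/(4.5 × 0.012) + 112 = 12544/0.054 + 112 ≈ 232408.3 mm ≈ 232 m.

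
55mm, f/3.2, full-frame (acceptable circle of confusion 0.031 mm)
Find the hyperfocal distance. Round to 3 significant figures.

30.5 m

Hyperfocal distance H = f²/(N·c) + f = 55²/(3.2 × 0.031) + 55 = 3025/0.0992 + 55 ≈ 30549.0 mm ≈ 30.5 m.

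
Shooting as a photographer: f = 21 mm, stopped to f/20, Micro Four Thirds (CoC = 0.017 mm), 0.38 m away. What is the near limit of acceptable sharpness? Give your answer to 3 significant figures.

Hyperfocal distance H = f²/(N·c) + f = 21²/(20 × 0.017) + 21 = 441/0.34 + 21 ≈ 1318.1 mm ≈ 1.318 m.
Near limit Dn = s·(H − f)/(H + s − 2f) = 380 × (1318.1 − 21) / (1318.1 + 380 − 2 × 21) = 380 × 1297.1 / 1656.1 ≈ 297.62 mm.

298 mm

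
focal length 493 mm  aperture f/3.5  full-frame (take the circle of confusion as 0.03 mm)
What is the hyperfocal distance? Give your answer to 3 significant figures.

Hyperfocal distance H = f²/(N·c) + f = 493²/(3.5 × 0.03) + 493 = 243049/0.105 + 493 ≈ 2315245.4 mm ≈ 2320 m.

2320 m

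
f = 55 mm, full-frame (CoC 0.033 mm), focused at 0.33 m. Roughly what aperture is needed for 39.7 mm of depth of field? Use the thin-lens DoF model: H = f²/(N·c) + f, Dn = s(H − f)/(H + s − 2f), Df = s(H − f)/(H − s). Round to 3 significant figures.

Write h = H − f = f²/(N·c). The thin-lens limits are Dn = s·h/(h + (s−f)) and Df = s·h/(h − (s−f)), so DoF = Df − Dn = 2·s·(s−f)·h / (h² − (s−f)²).
That is a quadratic in h: DoF·h² − 2·s·(s−f)·h − DoF·(s−f)² = 0 ⇒ h = (s−f)·(s + √(s² + DoF²)) / DoF = 275 × (330 + √(330² + 39.7²)) / 39.7 = 275 × (330 + 332.379) / 39.7 ≈ 4588.3 mm.
Then N = f²/(c·h) = 55² / (0.033 × 4588.3) = 3025 / 151.41 ≈ 20.

f/20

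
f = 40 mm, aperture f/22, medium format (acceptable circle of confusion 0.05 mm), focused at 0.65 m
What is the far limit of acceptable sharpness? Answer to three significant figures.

1.12 m

Hyperfocal distance H = f²/(N·c) + f = 40²/(22 × 0.05) + 40 = 1600/1.1 + 40 ≈ 1494.5 mm ≈ 1.495 m.
Far limit Df = s·(H − f)/(H − s) = 650 × (1494.5 − 40) / (1494.5 − 650) = 650 × 1454.5 / 844.5 ≈ 1119.5 mm ≈ 1.12 m.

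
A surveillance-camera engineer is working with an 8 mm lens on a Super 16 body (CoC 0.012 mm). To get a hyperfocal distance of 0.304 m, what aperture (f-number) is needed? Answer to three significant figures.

Rearrange H = f²/(N·c) + f for N: N = f² / ((H − f)·c).
N = 8² / ((304 − 8) × 0.012) = 64 / 3.552 ≈ 18.

f/18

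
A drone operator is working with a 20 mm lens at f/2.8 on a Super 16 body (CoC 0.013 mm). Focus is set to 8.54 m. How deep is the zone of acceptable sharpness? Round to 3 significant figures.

Hyperfocal distance H = f²/(N·c) + f = 20²/(2.8 × 0.013) + 20 = 400/0.0364 + 20 ≈ 11009.0 mm ≈ 11.01 m.
Near limit Dn = s·(H − f)/(H + s − 2f) = 8540 × (11009.0 − 20) / (11009.0 + 8540 − 2 × 20) = 8540 × 10989.0 / 19509.0 ≈ 4810 mm.
Far limit Df = s·(H − f)/(H − s) = 8540 × (11009.0 − 20) / (11009.0 − 8540) = 8540 × 10989.0 / 2469.0 ≈ 38010 mm.
Depth of field = Df − Dn = 38010 − 4810 ≈ 33200 mm ≈ 33.2 m.

33.2 m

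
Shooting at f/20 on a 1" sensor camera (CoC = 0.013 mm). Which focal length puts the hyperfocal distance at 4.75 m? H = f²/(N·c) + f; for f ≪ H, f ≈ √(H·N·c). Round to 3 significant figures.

From H = f²/(N·c) + f, with f ≪ H: f ≈ √(H·N·c) = √(4750 × 20 × 0.013) = √1235.0 ≈ 35.14 mm.
Exact: f² + N·c·f − N·c·H = 0 ⇒ f = (−N·c + √((N·c)² + 4·N·c·H))/2 = (−0.26 + √4940.1)/2 ≈ 35.013 mm ≈ 35.0 mm.

35.0 mm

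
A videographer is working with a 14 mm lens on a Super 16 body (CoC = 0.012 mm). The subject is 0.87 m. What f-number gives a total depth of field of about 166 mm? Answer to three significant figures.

f/1.80

Write h = H − f = f²/(N·c). The thin-lens limits are Dn = s·h/(h + (s−f)) and Df = s·h/(h − (s−f)), so DoF = Df − Dn = 2·s·(s−f)·h / (h² − (s−f)²).
That is a quadratic in h: DoF·h² − 2·s·(s−f)·h − DoF·(s−f)² = 0 ⇒ h = (s−f)·(s + √(s² + DoF²)) / DoF = 856 × (870 + √(870² + 166²)) / 166 = 856 × (870 + 885.695) / 166 ≈ 9053.5 mm.
Then N = f²/(c·h) = 14² / (0.012 × 9053.5) = 196 / 108.64 ≈ 1.80.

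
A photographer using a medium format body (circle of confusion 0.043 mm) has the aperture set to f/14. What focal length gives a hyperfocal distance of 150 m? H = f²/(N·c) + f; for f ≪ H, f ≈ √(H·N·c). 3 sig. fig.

From H = f²/(N·c) + f, with f ≪ H: f ≈ √(H·N·c) = √(150000 × 14 × 0.043) = √90300 ≈ 300.5 mm.
Exact: f² + N·c·f − N·c·H = 0 ⇒ f = (−N·c + √((N·c)² + 4·N·c·H))/2 = (−0.602 + √361200)/2 ≈ 300.20 mm ≈ 300 mm.

300 mm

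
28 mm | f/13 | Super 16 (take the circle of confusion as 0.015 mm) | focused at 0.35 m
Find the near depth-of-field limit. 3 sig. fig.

324 mm

Hyperfocal distance H = f²/(N·c) + f = 28²/(13 × 0.015) + 28 = 784/0.195 + 28 ≈ 4048.5 mm ≈ 4.049 m.
Near limit Dn = s·(H − f)/(H + s − 2f) = 350 × (4048.5 − 28) / (4048.5 + 350 − 2 × 28) = 350 × 4020.5 / 4342.5 ≈ 324.05 mm.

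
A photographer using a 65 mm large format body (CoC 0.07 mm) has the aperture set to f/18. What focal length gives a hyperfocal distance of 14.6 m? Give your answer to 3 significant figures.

135 mm

From H = f²/(N·c) + f, with f ≪ H: f ≈ √(H·N·c) = √(14600 × 18 × 0.07) = √18396 ≈ 135.6 mm.
Exact: f² + N·c·f − N·c·H = 0 ⇒ f = (−N·c + √((N·c)² + 4·N·c·H))/2 = (−1.26 + √73586)/2 ≈ 135.00 mm ≈ 135 mm.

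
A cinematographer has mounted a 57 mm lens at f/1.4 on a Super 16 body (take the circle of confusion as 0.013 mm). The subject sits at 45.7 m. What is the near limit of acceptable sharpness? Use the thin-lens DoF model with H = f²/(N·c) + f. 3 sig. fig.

Hyperfocal distance H = f²/(N·c) + f = 57²/(1.4 × 0.013) + 57 = 3249/0.0182 + 57 ≈ 178573.5 mm ≈ 178.6 m.
Near limit Dn = s·(H − f)/(H + s − 2f) = 45700 × (178573.5 − 57) / (178573.5 + 45700 − 2 × 57) = 45700 × 178516.5 / 224159.5 ≈ 36395 mm ≈ 36.4 m.

36.4 m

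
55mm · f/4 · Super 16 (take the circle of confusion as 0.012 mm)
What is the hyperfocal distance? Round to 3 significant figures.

63.1 m

Hyperfocal distance H = f²/(N·c) + f = 55²/(4 × 0.012) + 55 = 3025/0.048 + 55 ≈ 63075.8 mm ≈ 63.1 m.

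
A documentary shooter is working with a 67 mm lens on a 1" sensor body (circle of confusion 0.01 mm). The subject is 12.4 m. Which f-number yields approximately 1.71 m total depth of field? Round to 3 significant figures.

Write h = H − f = f²/(N·c). The thin-lens limits are Dn = s·h/(h + (s−f)) and Df = s·h/(h − (s−f)), so DoF = Df − Dn = 2·s·(s−f)·h / (h² − (s−f)²).
That is a quadratic in h: DoF·h² − 2·s·(s−f)·h − DoF·(s−f)² = 0 ⇒ h = (s−f)·(s + √(s² + DoF²)) / DoF = 12333 × (12400 + √(12400² + 1710²)) / 1710 = 12333 × (12400 + 12517.4) / 1710 ≈ 179711 mm.
Then N = f²/(c·h) = 67² / (0.01 × 179711) = 4489 / 1797.1 ≈ 2.50.

f/2.50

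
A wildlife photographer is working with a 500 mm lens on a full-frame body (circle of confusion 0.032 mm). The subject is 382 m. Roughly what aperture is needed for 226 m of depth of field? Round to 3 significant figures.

f/5.60

Write h = H − f = f²/(N·c). The thin-lens limits are Dn = s·h/(h + (s−f)) and Df = s·h/(h − (s−f)), so DoF = Df − Dn = 2·s·(s−f)·h / (h² − (s−f)²).
That is a quadratic in h: DoF·h² − 2·s·(s−f)·h − DoF·(s−f)² = 0 ⇒ h = (s−f)·(s + √(s² + DoF²)) / DoF = 381500 × (382000 + √(382000² + 226000²)) / 226000 = 381500 × (382000 + 443847) / 226000 ≈ 1394073 mm.
Then N = f²/(c·h) = 500² / (0.032 × 1394073) = 250000 / 44610 ≈ 5.60.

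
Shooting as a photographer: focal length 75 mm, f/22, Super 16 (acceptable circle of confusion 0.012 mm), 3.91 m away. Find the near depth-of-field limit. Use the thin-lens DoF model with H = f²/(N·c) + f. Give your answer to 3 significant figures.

3.31 m

Hyperfocal distance H = f²/(N·c) + f = 75²/(22 × 0.012) + 75 = 5625/0.264 + 75 ≈ 21381.8 mm ≈ 21.38 m.
Near limit Dn = s·(H − f)/(H + s − 2f) = 3910 × (21381.8 − 75) / (21381.8 + 3910 − 2 × 75) = 3910 × 21306.8 / 25141.8 ≈ 3313.6 mm ≈ 3.31 m.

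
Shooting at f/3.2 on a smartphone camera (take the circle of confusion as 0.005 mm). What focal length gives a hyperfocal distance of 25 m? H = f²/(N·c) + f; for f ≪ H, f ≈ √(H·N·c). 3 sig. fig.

20.0 mm

From H = f²/(N·c) + f, with f ≪ H: f ≈ √(H·N·c) = √(25000 × 3.2 × 0.005) = √400.00 ≈ 20.00 mm.
The +f correction barely moves this — solving exactly, f² + N·c·f − N·c·H = 0 ⇒ f = (−N·c + √((N·c)² + 4·N·c·H))/2 = (−0.016 + √1600.0)/2 ≈ 19.992 mm, so f ≈ 20.0 mm.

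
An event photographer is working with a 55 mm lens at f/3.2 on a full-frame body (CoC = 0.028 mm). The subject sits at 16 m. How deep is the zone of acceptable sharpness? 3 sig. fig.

Hyperfocal distance H = f²/(N·c) + f = 55²/(3.2 × 0.028) + 55 = 3025/0.0896 + 55 ≈ 33816.2 mm ≈ 33.82 m.
Near limit Dn = s·(H − f)/(H + s − 2f) = 16000 × (33816.2 − 55) / (33816.2 + 16000 − 2 × 55) = 16000 × 33761.2 / 49706.2 ≈ 10867 mm.
Far limit Df = s·(H − f)/(H − s) = 16000 × (33816.2 − 55) / (33816.2 − 16000) = 16000 × 33761.2 / 17816.2 ≈ 30320 mm.
Depth of field = Df − Dn = 30320 − 10867 ≈ 19453 mm ≈ 19.5 m.

19.5 m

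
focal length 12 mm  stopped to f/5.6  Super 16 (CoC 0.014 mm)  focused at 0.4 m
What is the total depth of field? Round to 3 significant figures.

Hyperfocal distance H = f²/(N·c) + f = 12²/(5.6 × 0.014) + 12 = 144/0.0784 + 12 ≈ 1848.7 mm ≈ 1.849 m.
Near limit Dn = s·(H − f)/(H + s − 2f) = 400 × (1848.7 − 12) / (1848.7 + 400 − 2 × 12) = 400 × 1836.7 / 2224.7 ≈ 330.24 mm.
Far limit Df = s·(H − f)/(H − s) = 400 × (1848.7 − 12) / (1848.7 − 400) = 400 × 1836.7 / 1448.7 ≈ 507.13 mm.
Depth of field = Df − Dn = 507.13 − 330.24 ≈ 176.89 mm.

177 mm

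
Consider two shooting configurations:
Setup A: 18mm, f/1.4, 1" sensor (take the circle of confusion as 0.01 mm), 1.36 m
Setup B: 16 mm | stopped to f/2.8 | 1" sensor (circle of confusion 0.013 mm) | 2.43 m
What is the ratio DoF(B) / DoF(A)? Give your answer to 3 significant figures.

11.9

Setup A: H = 18²/(1.4×0.01) + 18 ≈ 23160.9 mm; DoF = Df − Dn = 1443.72 − 1285.46 ≈ 158.26 mm.
Setup B: H = 16²/(2.8×0.013) + 16 ≈ 7049.0 mm; DoF = Df − Dn = 3700.0 − 1809.1 ≈ 1890.9 mm.
Ratio = 1890.9 / 158.26 ≈ 11.9.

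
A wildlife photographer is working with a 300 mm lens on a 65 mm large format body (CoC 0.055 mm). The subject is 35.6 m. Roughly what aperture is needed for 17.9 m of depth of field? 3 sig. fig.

Write h = H − f = f²/(N·c). The thin-lens limits are Dn = s·h/(h + (s−f)) and Df = s·h/(h − (s−f)), so DoF = Df − Dn = 2·s·(s−f)·h / (h² − (s−f)²).
That is a quadratic in h: DoF·h² − 2·s·(s−f)·h − DoF·(s−f)² = 0 ⇒ h = (s−f)·(s + √(s² + DoF²)) / DoF = 35300 × (35600 + √(35600² + 17900²)) / 17900 = 35300 × (35600 + 39846.8) / 17900 ≈ 148786 mm.
Then N = f²/(c·h) = 300² / (0.055 × 148786) = 90000 / 8183.2 ≈ 11.

f/11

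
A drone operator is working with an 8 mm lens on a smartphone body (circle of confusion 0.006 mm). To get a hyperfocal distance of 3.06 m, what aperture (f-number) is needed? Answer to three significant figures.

f/3.49

Rearrange H = f²/(N·c) + f for N: N = f² / ((H − f)·c).
N = 8² / ((3060 − 8) × 0.006) = 64 / 18.31 ≈ 3.49.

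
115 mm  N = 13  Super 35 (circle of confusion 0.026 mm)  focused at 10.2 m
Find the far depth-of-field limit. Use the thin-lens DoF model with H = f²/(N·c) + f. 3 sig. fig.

Hyperfocal distance H = f²/(N·c) + f = 115²/(13 × 0.026) + 115 = 13225/0.338 + 115 ≈ 39242.2 mm ≈ 39.24 m.
Far limit Df = s·(H − f)/(H − s) = 10200 × (39242.2 − 115) / (39242.2 − 10200) = 10200 × 39127.2 / 29042.2 ≈ 13742 mm ≈ 13.7 m.

13.7 m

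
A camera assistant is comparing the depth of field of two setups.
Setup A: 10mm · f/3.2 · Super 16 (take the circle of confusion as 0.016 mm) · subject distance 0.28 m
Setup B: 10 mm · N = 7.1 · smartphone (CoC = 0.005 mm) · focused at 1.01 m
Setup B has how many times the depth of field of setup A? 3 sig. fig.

Setup A: H = 10²/(3.2×0.016) + 10 ≈ 1963.1 mm; DoF = Df − Dn = 324.916 − 245.994 ≈ 78.922 mm.
Setup B: H = 10²/(7.1×0.005) + 10 ≈ 2826.9 mm; DoF = Df − Dn = 1565.89 − 745.39 ≈ 820.50 mm.
Ratio = 820.50 / 78.922 ≈ 10.4.

10.4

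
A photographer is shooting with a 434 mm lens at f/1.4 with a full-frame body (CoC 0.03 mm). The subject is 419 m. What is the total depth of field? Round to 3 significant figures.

Hyperfocal distance H = f²/(N·c) + f = 434²/(1.4 × 0.03) + 434 = 188356/0.042 + 434 ≈ 4485100.7 mm ≈ 4485 m.
Near limit Dn = s·(H − f)/(H + s − 2f) = 419000 × (4485100.7 − 434) / (4485100.7 + 419000 − 2 × 434) = 419000 × 4484666.7 / 4903232.7 ≈ 383232 mm.
Far limit Df = s·(H − f)/(H − s) = 419000 × (4485100.7 − 434) / (4485100.7 − 419000) = 419000 × 4484666.7 / 4066100.7 ≈ 462132 mm.
Depth of field = Df − Dn = 462132 − 383232 ≈ 78900 mm ≈ 78.9 m.

78.9 m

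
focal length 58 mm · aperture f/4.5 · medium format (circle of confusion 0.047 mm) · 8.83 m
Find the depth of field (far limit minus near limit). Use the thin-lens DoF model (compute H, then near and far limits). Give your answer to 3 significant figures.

Hyperfocal distance H = f²/(N·c) + f = 58²/(4.5 × 0.047) + 58 = 3364/0.2115 + 58 ≈ 15963.4 mm ≈ 15.96 m.
Near limit Dn = s·(H − f)/(H + s − 2f) = 8830 × (15963.4 − 58) / (15963.4 + 8830 − 2 × 58) = 8830 × 15905.4 / 24677.4 ≈ 5691 mm.
Far limit Df = s·(H − f)/(H − s) = 8830 × (15963.4 − 58) / (15963.4 − 8830) = 8830 × 15905.4 / 7133.4 ≈ 19688 mm.
Depth of field = Df − Dn = 19688 − 5691 ≈ 13997 mm ≈ 14.0 m.

14.0 m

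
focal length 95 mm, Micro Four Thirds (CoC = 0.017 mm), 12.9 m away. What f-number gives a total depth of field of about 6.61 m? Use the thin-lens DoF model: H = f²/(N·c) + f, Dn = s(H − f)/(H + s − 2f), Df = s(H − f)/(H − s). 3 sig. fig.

f/10

Write h = H − f = f²/(N·c). The thin-lens limits are Dn = s·h/(h + (s−f)) and Df = s·h/(h − (s−f)), so DoF = Df − Dn = 2·s·(s−f)·h / (h² − (s−f)²).
That is a quadratic in h: DoF·h² − 2·s·(s−f)·h − DoF·(s−f)² = 0 ⇒ h = (s−f)·(s + √(s² + DoF²)) / DoF = 12805 × (12900 + √(12900² + 6610²)) / 6610 = 12805 × (12900 + 14494.9) / 6610 ≈ 53070 mm.
Then N = f²/(c·h) = 95² / (0.017 × 53070) = 9025 / 902.19 ≈ 10.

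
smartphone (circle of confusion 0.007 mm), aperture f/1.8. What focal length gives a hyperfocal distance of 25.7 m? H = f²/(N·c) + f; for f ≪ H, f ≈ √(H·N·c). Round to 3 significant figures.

From H = f²/(N·c) + f, with f ≪ H: f ≈ √(H·N·c) = √(25700 × 1.8 × 0.007) = √323.82 ≈ 17.99 mm.
The +f correction barely moves this — solving exactly, f² + N·c·f − N·c·H = 0 ⇒ f = (−N·c + √((N·c)² + 4·N·c·H))/2 = (−0.0126 + √1295.3)/2 ≈ 17.989 mm, so f ≈ 18.0 mm.

18.0 mm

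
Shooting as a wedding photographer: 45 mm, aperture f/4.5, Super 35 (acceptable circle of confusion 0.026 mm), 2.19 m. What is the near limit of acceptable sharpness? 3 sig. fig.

1.95 m

Hyperfocal distance H = f²/(N·c) + f = 45²/(4.5 × 0.026) + 45 = 2025/0.117 + 45 ≈ 17352.7 mm ≈ 17.35 m.
Near limit Dn = s·(H − f)/(H + s − 2f) = 2190 × (17352.7 − 45) / (17352.7 + 2190 − 2 × 45) = 2190 × 17307.7 / 19452.7 ≈ 1948.5 mm ≈ 1.95 m.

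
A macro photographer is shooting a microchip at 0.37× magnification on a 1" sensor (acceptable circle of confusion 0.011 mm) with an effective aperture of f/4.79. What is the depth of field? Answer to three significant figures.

0.770 mm

At magnification m, DoF ≈ 2·N_eff·c/m² = 2 × 4.79 × 0.011 / 0.37² = 0.1054 / 0.1369 ≈ 0.77 mm.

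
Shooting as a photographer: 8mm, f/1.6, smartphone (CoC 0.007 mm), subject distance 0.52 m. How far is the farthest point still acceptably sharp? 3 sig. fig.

0.571 m

Hyperfocal distance H = f²/(N·c) + f = 8²/(1.6 × 0.007) + 8 = 64/0.0112 + 8 ≈ 5722.3 mm ≈ 5.722 m.
Far limit Df = s·(H − f)/(H − s) = 520 × (5722.3 − 8) / (5722.3 − 520) = 520 × 5714.3 / 5202.3 ≈ 571.18 mm ≈ 0.571 m.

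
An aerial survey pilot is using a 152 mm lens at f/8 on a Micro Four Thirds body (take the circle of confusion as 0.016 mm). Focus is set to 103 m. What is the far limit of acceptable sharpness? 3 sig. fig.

Hyperfocal distance H = f²/(N·c) + f = 152²/(8 × 0.016) + 152 = 23104/0.128 + 152 ≈ 180652.0 mm ≈ 180.7 m.
Far limit Df = s·(H − f)/(H − s) = 103000 × (180652.0 − 152) / (180652.0 − 103000) = 103000 × 180500.0 / 77652.0 ≈ 239421 mm ≈ 239 m.

239 m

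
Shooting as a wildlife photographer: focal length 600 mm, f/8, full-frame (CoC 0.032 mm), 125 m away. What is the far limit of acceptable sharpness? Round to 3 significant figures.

137 m

Hyperfocal distance H = f²/(N·c) + f = 600²/(8 × 0.032) + 600 = 360000/0.256 + 600 ≈ 1406850.0 mm ≈ 1407 m.
Far limit Df = s·(H − f)/(H − s) = 125000 × (1406850.0 − 600) / (1406850.0 − 125000) = 125000 × 1406250.0 / 1281850.0 ≈ 137131 mm ≈ 137 m.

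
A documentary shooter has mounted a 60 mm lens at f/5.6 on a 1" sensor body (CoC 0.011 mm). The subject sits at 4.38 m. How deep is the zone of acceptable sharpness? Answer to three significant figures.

Hyperfocal distance H = f²/(N·c) + f = 60²/(5.6 × 0.011) + 60 = 3600/0.0616 + 60 ≈ 58501.6 mm ≈ 58.50 m.
Near limit Dn = s·(H − f)/(H + s − 2f) = 4380 × (58501.6 − 60) / (58501.6 + 4380 − 2 × 60) = 4380 × 58441.6 / 62761.6 ≈ 4078.52 mm.
Far limit Df = s·(H − f)/(H − s) = 4380 × (58501.6 − 60) / (58501.6 − 4380) = 4380 × 58441.6 / 54121.6 ≈ 4729.61 mm.
Depth of field = Df − Dn = 4729.61 − 4078.52 ≈ 651.09 mm ≈ 0.651 m.

0.651 m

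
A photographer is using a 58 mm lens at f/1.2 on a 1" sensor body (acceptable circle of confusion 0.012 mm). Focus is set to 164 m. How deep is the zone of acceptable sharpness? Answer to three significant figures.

454 m

Hyperfocal distance H = f²/(N·c) + f = 58²/(1.2 × 0.012) + 58 = 3364/0.0144 + 58 ≈ 233669.1 mm ≈ 233.7 m.
Near limit Dn = s·(H − f)/(H + s − 2f) = 164000 × (233669.1 − 58) / (233669.1 + 164000 − 2 × 58) = 164000 × 233611.1 / 397553.1 ≈ 96370 mm.
Far limit Df = s·(H − f)/(H − s) = 164000 × (233669.1 − 58) / (233669.1 − 164000) = 164000 × 233611.1 / 69669.1 ≈ 549917 mm.
Depth of field = Df − Dn = 549917 − 96370 ≈ 453547 mm ≈ 454 m.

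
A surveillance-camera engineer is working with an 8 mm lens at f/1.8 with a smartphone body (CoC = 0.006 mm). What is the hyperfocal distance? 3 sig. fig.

5.93 m

Hyperfocal distance H = f²/(N·c) + f = 8²/(1.8 × 0.006) + 8 = 64/0.0108 + 8 ≈ 5933.9 mm ≈ 5.93 m.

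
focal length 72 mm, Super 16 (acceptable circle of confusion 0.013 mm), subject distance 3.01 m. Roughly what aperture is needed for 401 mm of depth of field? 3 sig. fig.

Write h = H − f = f²/(N·c). The thin-lens limits are Dn = s·h/(h + (s−f)) and Df = s·h/(h − (s−f)), so DoF = Df − Dn = 2·s·(s−f)·h / (h² − (s−f)²).
That is a quadratic in h: DoF·h² − 2·s·(s−f)·h − DoF·(s−f)² = 0 ⇒ h = (s−f)·(s + √(s² + DoF²)) / DoF = 2938 × (3010 + √(3010² + 401²)) / 401 = 2938 × (3010 + 3036.59) / 401 ≈ 44301 mm.
Then N = f²/(c·h) = 72² / (0.013 × 44301) = 5184 / 575.92 ≈ 9.

f/9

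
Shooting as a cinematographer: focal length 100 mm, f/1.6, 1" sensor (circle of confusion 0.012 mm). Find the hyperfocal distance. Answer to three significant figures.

521 m

Hyperfocal distance H = f²/(N·c) + f = 100²/(1.6 × 0.012) + 100 = 10000/0.0192 + 100 ≈ 520933.3 mm ≈ 521 m.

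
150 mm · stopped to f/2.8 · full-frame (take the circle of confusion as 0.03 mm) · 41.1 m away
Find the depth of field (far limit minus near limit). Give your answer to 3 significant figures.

12.9 m

Hyperfocal distance H = f²/(N·c) + f = 150²/(2.8 × 0.03) + 150 = 22500/0.084 + 150 ≈ 268007.1 mm ≈ 268.0 m.
Near limit Dn = s·(H − f)/(H + s − 2f) = 41100 × (268007.1 − 150) / (268007.1 + 41100 − 2 × 150) = 41100 × 267857.1 / 308807.1 ≈ 35650 mm.
Far limit Df = s·(H − f)/(H − s) = 41100 × (268007.1 − 150) / (268007.1 − 41100) = 41100 × 267857.1 / 226907.1 ≈ 48517 mm.
Depth of field = Df − Dn = 48517 − 35650 ≈ 12867 mm ≈ 12.9 m.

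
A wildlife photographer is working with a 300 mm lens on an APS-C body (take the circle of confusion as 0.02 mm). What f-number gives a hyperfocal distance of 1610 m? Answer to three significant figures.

Rearrange H = f²/(N·c) + f for N: N = f² / ((H − f)·c).
N = 300² / ((1610000 − 300) × 0.02) = 90000 / 32194 ≈ 2.80.

f/2.80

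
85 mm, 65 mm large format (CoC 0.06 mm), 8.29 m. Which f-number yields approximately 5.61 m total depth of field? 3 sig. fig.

f/4.50

Write h = H − f = f²/(N·c). The thin-lens limits are Dn = s·h/(h + (s−f)) and Df = s·h/(h − (s−f)), so DoF = Df − Dn = 2·s·(s−f)·h / (h² − (s−f)²).
That is a quadratic in h: DoF·h² − 2·s·(s−f)·h − DoF·(s−f)² = 0 ⇒ h = (s−f)·(s + √(s² + DoF²)) / DoF = 8205 × (8290 + √(8290² + 5610²)) / 5610 = 8205 × (8290 + 10009.8) / 5610 ≈ 26765 mm.
Then N = f²/(c·h) = 85² / (0.06 × 26765) = 7225 / 1605.9 ≈ 4.50.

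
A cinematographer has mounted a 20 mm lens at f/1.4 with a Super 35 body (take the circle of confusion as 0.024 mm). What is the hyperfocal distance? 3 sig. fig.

11.9 m

Hyperfocal distance H = f²/(N·c) + f = 20²/(1.4 × 0.024) + 20 = 400/0.0336 + 20 ≈ 11924.8 mm ≈ 11.9 m.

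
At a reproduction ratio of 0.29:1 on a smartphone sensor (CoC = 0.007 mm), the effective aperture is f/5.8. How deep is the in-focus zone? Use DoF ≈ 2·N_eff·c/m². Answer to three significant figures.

0.966 mm

At magnification m, DoF ≈ 2·N_eff·c/m² = 2 × 5.8 × 0.007 / 0.29² = 0.0812 / 0.0841 ≈ 0.966 mm.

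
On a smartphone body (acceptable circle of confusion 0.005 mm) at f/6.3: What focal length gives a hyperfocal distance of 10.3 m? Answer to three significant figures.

From H = f²/(N·c) + f, with f ≪ H: f ≈ √(H·N·c) = √(10300 × 6.3 × 0.005) = √324.45 ≈ 18.01 mm.
The +f correction barely moves this — solving exactly, f² + N·c·f − N·c·H = 0 ⇒ f = (−N·c + √((N·c)² + 4·N·c·H))/2 = (−0.0315 + √1297.8)/2 ≈ 17.997 mm, so f ≈ 18.0 mm.

18.0 mm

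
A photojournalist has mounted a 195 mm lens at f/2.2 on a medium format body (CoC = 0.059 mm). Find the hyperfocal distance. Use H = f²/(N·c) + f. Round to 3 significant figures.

Hyperfocal distance H = f²/(N·c) + f = 195²/(2.2 × 0.059) + 195 = 38025/0.1298 + 195 ≈ 293145.7 mm ≈ 293 m.

293 m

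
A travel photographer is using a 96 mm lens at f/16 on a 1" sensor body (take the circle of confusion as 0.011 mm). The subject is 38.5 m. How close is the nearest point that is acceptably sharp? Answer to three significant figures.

Hyperfocal distance H = f²/(N·c) + f = 96²/(16 × 0.011) + 96 = 9216/0.176 + 96 ≈ 52459.6 mm ≈ 52.46 m.
Near limit Dn = s·(H − f)/(H + s − 2f) = 38500 × (52459.6 − 96) / (52459.6 + 38500 − 2 × 96) = 38500 × 52363.6 / 90767.6 ≈ 22211 mm ≈ 22.2 m.

22.2 m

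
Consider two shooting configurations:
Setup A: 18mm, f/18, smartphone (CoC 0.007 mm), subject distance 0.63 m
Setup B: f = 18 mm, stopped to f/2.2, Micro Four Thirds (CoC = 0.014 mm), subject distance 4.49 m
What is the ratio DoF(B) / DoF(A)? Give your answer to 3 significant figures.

14.7

Setup A: H = 18²/(18×0.007) + 18 ≈ 2589.4 mm; DoF = Df − Dn = 826.77 − 508.89 ≈ 317.88 mm.
Setup B: H = 18²/(2.2×0.014) + 18 ≈ 10537.5 mm; DoF = Df − Dn = 7810.3 − 3150.6 ≈ 4659.7 mm.
Ratio = 4659.7 / 317.88 ≈ 14.7.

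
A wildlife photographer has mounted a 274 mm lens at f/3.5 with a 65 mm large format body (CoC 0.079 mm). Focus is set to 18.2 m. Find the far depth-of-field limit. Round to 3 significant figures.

Hyperfocal distance H = f²/(N·c) + f = 274²/(3.5 × 0.079) + 274 = 75076/0.2765 + 274 ≈ 271796.6 mm ≈ 271.8 m.
Far limit Df = s·(H − f)/(H − s) = 18200 × (271796.6 − 274) / (271796.6 − 18200) = 18200 × 271522.6 / 253596.6 ≈ 19487 mm ≈ 19.5 m.

19.5 m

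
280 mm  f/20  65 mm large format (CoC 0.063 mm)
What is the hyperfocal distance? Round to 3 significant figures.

Hyperfocal distance H = f²/(N·c) + f = 280²/(20 × 0.063) + 280 = 78400/1.26 + 280 ≈ 62502.2 mm ≈ 62.5 m.

62.5 m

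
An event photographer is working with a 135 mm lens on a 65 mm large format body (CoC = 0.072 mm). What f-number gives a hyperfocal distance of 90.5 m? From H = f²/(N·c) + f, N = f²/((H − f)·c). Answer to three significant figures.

f/2.80

Rearrange H = f²/(N·c) + f for N: N = f² / ((H − f)·c).
N = 135² / ((90500 − 135) × 0.072) = 18225 / 6506 ≈ 2.80.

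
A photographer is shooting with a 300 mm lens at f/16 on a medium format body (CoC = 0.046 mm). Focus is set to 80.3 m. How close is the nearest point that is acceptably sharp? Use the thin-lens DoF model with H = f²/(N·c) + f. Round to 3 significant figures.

Hyperfocal distance H = f²/(N·c) + f = 300²/(16 × 0.046) + 300 = 90000/0.736 + 300 ≈ 122582.6 mm ≈ 122.6 m.
Near limit Dn = s·(H − f)/(H + s − 2f) = 80300 × (122582.6 − 300) / (122582.6 + 80300 − 2 × 300) = 80300 × 122282.6 / 202282.6 ≈ 48542 mm ≈ 48.5 m.

48.5 m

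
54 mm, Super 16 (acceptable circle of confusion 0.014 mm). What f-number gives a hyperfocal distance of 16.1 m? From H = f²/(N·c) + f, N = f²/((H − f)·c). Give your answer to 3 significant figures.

f/13

Rearrange H = f²/(N·c) + f for N: N = f² / ((H − f)·c).
N = 54² / ((16100 − 54) × 0.014) = 2916 / 224.6 ≈ 13.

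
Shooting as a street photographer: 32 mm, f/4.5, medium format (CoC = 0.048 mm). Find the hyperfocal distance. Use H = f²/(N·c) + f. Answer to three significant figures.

4.77 m

Hyperfocal distance H = f²/(N·c) + f = 32²/(4.5 × 0.048) + 32 = 1024/0.216 + 32 ≈ 4772.7 mm ≈ 4.77 m.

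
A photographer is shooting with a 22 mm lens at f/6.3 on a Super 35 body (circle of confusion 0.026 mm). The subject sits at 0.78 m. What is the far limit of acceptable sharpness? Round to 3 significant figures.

Hyperfocal distance H = f²/(N·c) + f = 22²/(6.3 × 0.026) + 22 = 484/0.1638 + 22 ≈ 2976.8 mm ≈ 2.977 m.
Far limit Df = s·(H − f)/(H − s) = 780 × (2976.8 − 22) / (2976.8 − 780) = 780 × 2954.8 / 2196.8 ≈ 1049.1 mm ≈ 1.05 m.

1.05 m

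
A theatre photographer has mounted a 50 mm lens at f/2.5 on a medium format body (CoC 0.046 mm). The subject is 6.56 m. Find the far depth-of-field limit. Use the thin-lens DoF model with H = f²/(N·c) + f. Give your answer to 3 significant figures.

Hyperfocal distance H = f²/(N·c) + f = 50²/(2.5 × 0.046) + 50 = 2500/0.115 + 50 ≈ 21789.1 mm ≈ 21.79 m.
Far limit Df = s·(H − f)/(H − s) = 6560 × (21789.1 − 50) / (21789.1 − 6560) = 6560 × 21739.1 / 15229.1 ≈ 9364.2 mm ≈ 9.36 m.

9.36 m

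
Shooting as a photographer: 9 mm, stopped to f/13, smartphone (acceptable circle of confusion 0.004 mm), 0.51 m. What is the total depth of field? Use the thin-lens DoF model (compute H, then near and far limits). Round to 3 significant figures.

366 mm

Hyperfocal distance H = f²/(N·c) + f = 9²/(13 × 0.004) + 9 = 81/0.052 + 9 ≈ 1566.7 mm ≈ 1.567 m.
Near limit Dn = s·(H − f)/(H + s − 2f) = 510 × (1566.7 − 9) / (1566.7 + 510 − 2 × 9) = 510 × 1557.7 / 2058.7 ≈ 385.89 mm.
Far limit Df = s·(H − f)/(H − s) = 510 × (1566.7 − 9) / (1566.7 − 510) = 510 × 1557.7 / 1056.7 ≈ 751.80 mm.
Depth of field = Df − Dn = 751.80 − 385.89 ≈ 365.91 mm.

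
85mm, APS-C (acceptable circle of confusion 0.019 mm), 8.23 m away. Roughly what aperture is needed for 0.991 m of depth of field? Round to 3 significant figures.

Write h = H − f = f²/(N·c). The thin-lens limits are Dn = s·h/(h + (s−f)) and Df = s·h/(h − (s−f)), so DoF = Df − Dn = 2·s·(s−f)·h / (h² − (s−f)²).
That is a quadratic in h: DoF·h² − 2·s·(s−f)·h − DoF·(s−f)² = 0 ⇒ h = (s−f)·(s + √(s² + DoF²)) / DoF = 8145 × (8230 + √(8230² + 991²)) / 991 = 8145 × (8230 + 8289.45) / 991 ≈ 135773 mm.
Then N = f²/(c·h) = 85² / (0.019 × 135773) = 7225 / 2579.7 ≈ 2.80.

f/2.80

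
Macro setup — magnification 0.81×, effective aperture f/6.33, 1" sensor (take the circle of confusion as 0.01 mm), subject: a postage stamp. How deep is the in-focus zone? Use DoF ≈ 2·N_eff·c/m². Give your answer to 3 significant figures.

0.193 mm

At magnification m, DoF ≈ 2·N_eff·c/m² = 2 × 6.33 × 0.01 / 0.81² = 0.1266 / 0.6561 ≈ 0.193 mm.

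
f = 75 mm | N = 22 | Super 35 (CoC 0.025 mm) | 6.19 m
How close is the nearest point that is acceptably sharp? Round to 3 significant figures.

3.87 m

Hyperfocal distance H = f²/(N·c) + f = 75²/(22 × 0.025) + 75 = 5625/0.55 + 75 ≈ 10302.3 mm ≈ 10.30 m.
Near limit Dn = s·(H − f)/(H + s − 2f) = 6190 × (10302.3 − 75) / (10302.3 + 6190 − 2 × 75) = 6190 × 10227.3 / 16342.3 ≈ 3873.8 mm ≈ 3.87 m.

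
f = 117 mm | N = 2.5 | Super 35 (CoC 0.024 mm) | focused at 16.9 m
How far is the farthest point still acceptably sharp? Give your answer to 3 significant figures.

18.2 m

Hyperfocal distance H = f²/(N·c) + f = 117²/(2.5 × 0.024) + 117 = 13689/0.06 + 117 ≈ 228267.0 mm ≈ 228.3 m.
Far limit Df = s·(H − f)/(H − s) = 16900 × (228267.0 − 117) / (228267.0 − 16900) = 16900 × 228150.0 / 211367.0 ≈ 18242 mm ≈ 18.2 m.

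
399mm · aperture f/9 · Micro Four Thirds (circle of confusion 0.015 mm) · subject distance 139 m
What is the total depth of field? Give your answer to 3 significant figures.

33.1 m

Hyperfocal distance H = f²/(N·c) + f = 399²/(9 × 0.015) + 399 = 159201/0.135 + 399 ≈ 1179665.7 mm ≈ 1180 m.
Near limit Dn = s·(H − f)/(H + s − 2f) = 139000 × (1179665.7 − 399) / (1179665.7 + 139000 − 2 × 399) = 139000 × 1179266.7 / 1317867.7 ≈ 124381 mm.
Far limit Df = s·(H − f)/(H − s) = 139000 × (1179665.7 − 399) / (1179665.7 − 139000) = 139000 × 1179266.7 / 1040665.7 ≈ 157513 mm.
Depth of field = Df − Dn = 157513 − 124381 ≈ 33132 mm ≈ 33.1 m.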